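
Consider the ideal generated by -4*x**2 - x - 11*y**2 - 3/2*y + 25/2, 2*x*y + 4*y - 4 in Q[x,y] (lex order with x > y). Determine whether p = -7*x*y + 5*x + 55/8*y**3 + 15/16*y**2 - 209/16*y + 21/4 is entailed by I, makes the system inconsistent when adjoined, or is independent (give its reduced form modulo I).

-7*x*y + 5*x + 55/8*y**3 + 15/16*y**2 - 209/16*y + 21/4 lies in I (it reduces to 0).

First compute the reduced Gröbner basis of I by Buchberger's algorithm.
f_1 = -4*x**2 - x - 11*y**2 - 3/2*y + 25/2, LT = x**2.
f_2 = 2*x*y + 4*y - 4, LT = x*y.

S(f_1,f_2): lcm = x**2*y. S = -7/4*x*y + 2*x + 11/4*y**3 + 3/8*y**2 - 25/8*y.
  reduce S modulo (f_1, f_2):
  remainder 2*x + 11/4*y**3 + 3/8*y**2 + 3/8*y - 7/2 ≠ 0; add h_3 = 2*x + 11/4*y**3 + 3/8*y**2 + 3/8*y - 7/2 to the basis.

S(f_2,h_3): lcm = x*y. S = -11/8*y**4 - 3/16*y**3 - 3/16*y**2 + 15/4*y - 2.
  reduce S modulo (f_1, f_2, h_3):
  remainder -11/8*y**4 - 3/16*y**3 - 3/16*y**2 + 15/4*y - 2 ≠ 0; add h_4 = -11/8*y**4 - 3/16*y**3 - 3/16*y**2 + 15/4*y - 2 to the basis.

The other S-polynomials (S(f_1,h_3), S(f_1,h_4), S(f_2,h_4), S(h_3,h_4)) all reduce to 0 modulo the current basis, so we have a Gröbner basis.
Inter-reduce: drop elements whose leading term is divisible by another's, tail-reduce, and make monic.
Reduced Gröbner basis: {x + 11/8*y**3 + 3/16*y**2 + 3/16*y - 7/4, y**4 + 3/22*y**3 + 3/22*y**2 - 30/11*y + 16/11}.
Label its elements g_1 = x + 11/8*y**3 + 3/16*y**2 + 3/16*y - 7/4, g_2 = y**4 + 3/22*y**3 + 3/22*y**2 - 30/11*y + 16/11.

Reduce p = -7*x*y + 5*x + 55/8*y**3 + 15/16*y**2 - 209/16*y + 21/4 modulo G:
  leading term x*y: subtract (-7*y)·g_1 from -7*x*y + 5*x + 55/8*y**3 + 15/16*y**2 - 209/16*y + 21/4 → 5*x + 77/8*y**4 + 131/16*y**3 + 9/4*y**2 - 405/16*y + 21/4
  leading term x: subtract (5)·g_1 from 5*x + 77/8*y**4 + 131/16*y**3 + 9/4*y**2 - 405/16*y + 21/4 → 77/8*y**4 + 21/16*y**3 + 21/16*y**2 - 105/4*y + 14
  leading term y**4: subtract (77/8)·g_2 from 77/8*y**4 + 21/16*y**3 + 21/16*y**2 - 105/4*y + 14 → 0
  normal form = 0.
Since the normal form is 0, p ∈ I.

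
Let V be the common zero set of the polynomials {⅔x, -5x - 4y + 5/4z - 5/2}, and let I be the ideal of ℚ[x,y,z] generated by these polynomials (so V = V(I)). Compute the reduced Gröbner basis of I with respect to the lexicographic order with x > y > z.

G = {x, y - 5/16z + ⅝}

f_1 = ⅔x, LT = x.
f_2 = -5x - 4y + 5/4z - 5/2, LT = x.

S(f_1,f_2): lcm = x. S = -⅘y + ¼z - ½.
  reduce S modulo (f_1, f_2):
  remainder -⅘y + ¼z - ½ ≠ 0; add g_3 = -⅘y + ¼z - ½ to the basis.

The other S-polynomials (S(f_1,g_3), S(f_2,g_3)) all reduce to 0 modulo the current basis, so we have a Gröbner basis.
Inter-reduce: drop elements whose leading term is divisible by another's, tail-reduce, and make monic.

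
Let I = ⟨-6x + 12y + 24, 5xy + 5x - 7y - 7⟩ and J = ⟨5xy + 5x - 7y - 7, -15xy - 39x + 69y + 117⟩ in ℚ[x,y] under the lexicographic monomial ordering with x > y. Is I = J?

Since reduced Gröbner bases are canonical representatives of ideals under a given ordering, it suffices to compute and compare them.
Buchberger on the first generating set:
f_1 = -6x + 12y + 24, LT = x.
f_2 = 5xy + 5x - 7y - 7, LT = xy.

S(f_1,f_2): lcm = xy. S = -x - 2y² - 13/5y + 7/5.
  leading term x: subtract (⅙)·f_1 from -x - 2y² - 13/5y + 7/5 → -2y² - 23/5y - 13/5
  leading term y²: no divisor's leading term divides it; move -2y² to the remainder.
  leading term y: no divisor's leading term divides it; move -23/5y to the remainder.
  leading term 1: no divisor's leading term divides it; move -13/5 to the remainder.
  remainder -2y² - 23/5y - 13/5 ≠ 0; add g_3 = -2y² - 23/5y - 13/5 to the basis.

S(f_1,g_3): leading monomials are coprime, so the S-polynomial reduces to 0 (Buchberger's first criterion).
S(f_2,g_3): lcm = xy². S = -13/10xy - 13/10x - 7/5y² - 7/5y.
  leading term xy: subtract (13/60y)·f_1 from -13/10xy - 13/10x - 7/5y² - 7/5y → -13/10x - 4y² - 33/5y
  leading term x: subtract (13/60)·f_1 from -13/10x - 4y² - 33/5y → -4y² - 46/5y - 26/5
  leading term y²: subtract (2)·g_3 from -4y² - 46/5y - 26/5 → 0
  remainder 0.

Every S-polynomial of the final basis reduces to 0, so we have a Gröbner basis.
Inter-reduce: drop elements whose leading term is divisible by another's, tail-reduce, and make monic.
Reduced Gröbner basis: {x - 2y - 4, y² + 23/10y + 13/10}.

Buchberger on the second generating set:
h_1 = 5xy + 5x - 7y - 7, LT = xy.
h_2 = -15xy - 39x + 69y + 117, LT = xy.

S(h_1,h_2): lcm = xy. S = -8/5x + 16/5y + 32/5.
  leading term x: no divisor's leading term divides it; move -8/5x to the remainder.
  leading term y: no divisor's leading term divides it; move 16/5y to the remainder.
  leading term 1: no divisor's leading term divides it; move 32/5 to the remainder.
  remainder -8/5x + 16/5y + 32/5 ≠ 0; add k_3 = -8/5x + 16/5y + 32/5 to the basis.

S(h_1,k_3): lcm = xy. S = x + 2y² + 13/5y - 7/5.
  leading term x: subtract (-⅝)·k_3 from x + 2y² + 13/5y - 7/5 → 2y² + 23/5y + 13/5
  leading term y²: no divisor's leading term divides it; move 2y² to the remainder.
  leading term y: no divisor's leading term divides it; move 23/5y to the remainder.
  leading term 1: no divisor's leading term divides it; move 13/5 to the remainder.
  remainder 2y² + 23/5y + 13/5 ≠ 0; add k_4 = 2y² + 23/5y + 13/5 to the basis.

S(h_2,k_3): lcm = xy. S = 13/5x + 2y² - ⅗y - 39/5.
  leading term x: subtract (-13/8)·k_3 from 13/5x + 2y² - ⅗y - 39/5 → 2y² + 23/5y + 13/5
  leading term y²: subtract (1)·k_4 from 2y² + 23/5y + 13/5 → 0
  remainder 0.

S(h_1,k_4): lcm = xy². S = -13/10xy - 13/10x - 7/5y² - 7/5y.
  leading term xy: subtract (-13/50)·h_1 from -13/10xy - 13/10x - 7/5y² - 7/5y → -7/5y² - 161/50y - 91/50
  leading term y²: subtract (-7/10)·k_4 from -7/5y² - 161/50y - 91/50 → 0
  remainder 0.

S(h_2,k_4): lcm = xy². S = 3/10xy - 13/10x - 23/5y² - 39/5y.
  leading term xy: subtract (3/50)·h_1 from 3/10xy - 13/10x - 23/5y² - 39/5y → -8/5x - 23/5y² - 369/50y + 21/50
  leading term x: subtract (1)·k_3 from -8/5x - 23/5y² - 369/50y + 21/50 → -23/5y² - 529/50y - 299/50
  leading term y²: subtract (-23/10)·k_4 from -23/5y² - 529/50y - 299/50 → 0
  remainder 0.

S(k_3,k_4): leading monomials are coprime, so the S-polynomial reduces to 0 (Buchberger's first criterion).
Every S-polynomial of the final basis reduces to 0, so we have a Gröbner basis.
Inter-reduce: drop elements whose leading term is divisible by another's, tail-reduce, and make monic.
Reduced Gröbner basis: {x - 2y - 4, y² + 23/10y + 13/10}.

The two bases agree; hence the ideals are identical.

Yes, the ideals are equal.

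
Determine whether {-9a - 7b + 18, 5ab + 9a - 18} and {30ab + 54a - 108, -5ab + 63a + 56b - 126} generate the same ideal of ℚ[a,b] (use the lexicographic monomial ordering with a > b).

Equality of ideals is decidable: compute both reduced Gröbner bases (unique for the ordering) and check whether they agree.
Buchberger on the first generating set:
f_1 = -9a - 7b + 18, LT = a.
f_2 = 5ab + 9a - 18, LT = ab.

S(f_1,f_2): lcm = ab. S = -9/5a + 7/9b² - 2b + 18/5.
  leading term a: subtract (⅕)·f_1 from -9/5a + 7/9b² - 2b + 18/5 → 7/9b² - ⅗b
  leading term b²: no divisor's leading term divides it; move 7/9b² to the remainder.
  leading term b: no divisor's leading term divides it; move -⅗b to the remainder.
  remainder 7/9b² - ⅗b ≠ 0; add g_3 = 7/9b² - ⅗b to the basis.

The other S-polynomials (S(f_1,g_3), S(f_2,g_3)) all reduce to 0 modulo the current basis, so we have a Gröbner basis.
Inter-reduce: drop elements whose leading term is divisible by another's, tail-reduce, and make monic.
Reduced Gröbner basis: {a + 7/9b - 2, b² - 27/35b}.

Buchberger on the second generating set:
h_1 = 30ab + 54a - 108, LT = ab.
h_2 = -5ab + 63a + 56b - 126, LT = ab.

S(h_1,h_2): lcm = ab. S = 72/5a + 56/5b - 144/5.
  leading term a: no divisor's leading term divides it; move 72/5a to the remainder.
  leading term b: no divisor's leading term divides it; move 56/5b to the remainder.
  leading term 1: no divisor's leading term divides it; move -144/5 to the remainder.
  remainder 72/5a + 56/5b - 144/5 ≠ 0; add k_3 = 72/5a + 56/5b - 144/5 to the basis.

S(h_1,k_3): lcm = ab. S = 9/5a - 7/9b² + 2b - 18/5.
  leading term a: subtract (⅛)·k_3 from 9/5a - 7/9b² + 2b - 18/5 → -7/9b² + ⅗b
  leading term b²: no divisor's leading term divides it; move -7/9b² to the remainder.
  leading term b: no divisor's leading term divides it; move ⅗b to the remainder.
  remainder -7/9b² + ⅗b ≠ 0; add k_4 = -7/9b² + ⅗b to the basis.

The other S-polynomials (S(h_2,k_3), S(h_1,k_4), S(h_2,k_4), S(k_3,k_4)) all reduce to 0 modulo the current basis, so we have a Gröbner basis.
Inter-reduce: drop elements whose leading term is divisible by another's, tail-reduce, and make monic.
Reduced Gröbner basis: {a + 7/9b - 2, b² - 27/35b}.

The two bases agree; hence the ideals are identical.

Yes, the ideals are equal.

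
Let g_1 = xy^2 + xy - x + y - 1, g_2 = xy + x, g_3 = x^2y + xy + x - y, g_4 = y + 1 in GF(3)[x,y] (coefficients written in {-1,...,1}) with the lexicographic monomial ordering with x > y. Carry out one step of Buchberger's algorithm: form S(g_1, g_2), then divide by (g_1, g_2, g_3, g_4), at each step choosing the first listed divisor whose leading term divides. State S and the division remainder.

S(g_1, g_2) = -x + y - 1; remainder on division = -x + 1.

lcm(LM(g_1), LM(g_2)) = xy^2.
S = (lcm/LT(g_1))·g_1 − (lcm/LT(g_2))·g_2 = -x + y - 1.
Reduce S modulo (g_1, g_2, g_3, g_4) in that order:
  leading term x: no divisor's leading term divides it; move -x to the remainder.
  leading term y: subtract (1)·g_4 from y - 1 → 1
  leading term 1: no divisor's leading term divides it; move 1 to the remainder.
The remainder -x + 1 is nonzero, so it would be added as the next basis element.
An S-polynomial is built so that the two leading terms cancel; whether anything survives reduction is exactly the Gröbner-basis criterion.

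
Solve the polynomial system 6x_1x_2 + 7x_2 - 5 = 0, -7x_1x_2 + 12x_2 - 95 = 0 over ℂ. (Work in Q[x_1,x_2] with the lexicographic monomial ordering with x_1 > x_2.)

Compute a lex Gröbner basis by Buchberger's algorithm.
f_1 = 6x_1x_2 + 7x_2 - 5, LT = x_1x_2.
f_2 = -7x_1x_2 + 12x_2 - 95, LT = x_1x_2.

S(f_1,f_2): lcm = x_1x_2. S = \tfrac{121}{42}x_2 - \tfrac{605}{42}.
  leading term x_2: no divisor's leading term divides it; move \tfrac{121}{42}x_2 to the remainder.
  leading term 1: no divisor's leading term divides it; move -\tfrac{605}{42} to the remainder.
  remainder \tfrac{121}{42}x_2 - \tfrac{605}{42} ≠ 0; add h_3 = \tfrac{121}{42}x_2 - \tfrac{605}{42} to the basis.

S(f_1,h_3): lcm = x_1x_2. S = 5x_1 + \tfrac{7}{6}x_2 - \tfrac{5}{6}.
  leading term x_1: no divisor's leading term divides it; move 5x_1 to the remainder.
  leading term x_2: subtract (\tfrac{49}{121})·h_3 from \tfrac{7}{6}x_2 - \tfrac{5}{6} → 5
  leading term 1: no divisor's leading term divides it; move 5 to the remainder.
  remainder 5x_1 + 5 ≠ 0; add h_4 = 5x_1 + 5 to the basis.

The other S-polynomials (S(f_2,h_3), S(f_1,h_4), S(f_2,h_4), S(h_3,h_4)) all reduce to 0 modulo the current basis, so we have a Gröbner basis.
Inter-reduce: drop elements whose leading term is divisible by another's, tail-reduce, and make monic.
Reduced Gröbner basis: {x_1 + 1, x_2 - 5}.

The lex basis is triangular: the last element involves only x_2. Solving x_2 - 5 = 0 gives x_2 ∈ {5}; substituting each value into the earlier elements determines the remaining variables.
  x_2 = 5: the earlier basis element becomes x_1 + 1 = 0, giving x_1 = -1 — point (-1, 5).
Substituting each solution back into the original system confirms all equations vanish.

{(-1, 5)}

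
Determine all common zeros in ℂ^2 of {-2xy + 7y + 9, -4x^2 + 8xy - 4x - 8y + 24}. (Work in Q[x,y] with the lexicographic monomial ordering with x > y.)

Compute a lex Gröbner basis by Buchberger's algorithm.
f_1 = -2xy + 7y + 9, LT = xy.
f_2 = -4x^2 + 8xy - 4x - 8y + 24, LT = x^2.

S(f_1,f_2): lcm = x^2y. S = 2xy^2 - 9/2xy - 9/2x - 2y^2 + 6y.
  reduce S modulo (f_1, f_2):
  remainder -9/2x + 5y^2 - 3/4y - 81/4 ≠ 0; add h_3 = -9/2x + 5y^2 - 3/4y - 81/4 to the basis.

S(f_1,h_3): lcm = xy. S = 10/9y^3 - 1/6y^2 - 8y - 9/2.
  reduce S modulo (f_1, f_2, h_3):
  remainder 10/9y^3 - 1/6y^2 - 8y - 9/2 ≠ 0; add h_4 = 10/9y^3 - 1/6y^2 - 8y - 9/2 to the basis.

The other S-polynomials (S(f_2,h_3), S(f_1,h_4), S(f_2,h_4), S(h_3,h_4)) all reduce to 0 modulo the current basis, so we have a Gröbner basis.
Inter-reduce: drop elements whose leading term is divisible by another's, tail-reduce, and make monic.
Reduced Gröbner basis: {x - 10/9y^2 + 1/6y + 9/2, y^3 - 3/20y^2 - 36/5y - 81/20}.

From the last basis element, y^3 - 3/20y^2 - 36/5y - 81/20 = 0, so y takes values in {-9/4, -3/5, 3}. Each choice, substituted upward through the basis, yields the corresponding point(s) of the solution set.
  y = -9/4: the earlier basis element becomes x - 3/2 = 0, giving x = 3/2 — point (3/2, -9/4).
  y = -3/5: the earlier basis element becomes x + 4 = 0, giving x = -4 — point (-4, -3/5).
  y = 3: the earlier basis element becomes x - 5 = 0, giving x = 5 — point (5, 3).

{(3/2, -9/4), (-4, -3/5), (5, 3)}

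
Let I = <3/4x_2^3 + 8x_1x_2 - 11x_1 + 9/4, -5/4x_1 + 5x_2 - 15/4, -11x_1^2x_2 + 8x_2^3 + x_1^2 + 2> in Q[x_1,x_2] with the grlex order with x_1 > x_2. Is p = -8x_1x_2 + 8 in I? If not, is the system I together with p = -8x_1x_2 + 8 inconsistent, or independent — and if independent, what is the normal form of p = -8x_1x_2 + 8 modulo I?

First compute the reduced Gröbner basis of I by Buchberger's algorithm.
f_1 = 3/4x_2^3 + 8x_1x_2 - 11x_1 + 9/4, LT = x_2^3.
f_2 = -5/4x_1 + 5x_2 - 15/4, LT = x_1.
f_3 = -11x_1^2x_2 + 8x_2^3 + x_1^2 + 2, LT = x_1^2x_2.

S(f_1,f_3): lcm = x_1^2x_2^3. S = 8/11x_2^5 + 32/3x_1^3x_2 + 1/11x_1^2x_2^2 - 44/3x_1^3 + 3x_1^2 + 2/11x_2^2.
  leading term x_2^5: subtract (32/33x_2^2)·f_1 from 8/11x_2^5 + 32/3x_1^3x_2 + 1/11x_1^2x_2^2 - 44/3x_1^3 + 3x_1^2 + 2/11x_2^2 → 32/3x_1^3x_2 + 1/11x_1^2x_2^2 - 256/33x_1x_2^3 - 44/3x_1^3 + 32/3x_1x_2^2 + 3x_1^2 - 2x_2^2
  leading term x_1^3x_2: subtract (-128/15x_1^2x_2)·f_2 from 32/3x_1^3x_2 + 1/11x_1^2x_2^2 - 256/33x_1x_2^3 - 44/3x_1^3 + 32/3x_1x_2^2 + 3x_1^2 - 2x_2^2 → 1411/33x_1^2x_2^2 - 256/33x_1x_2^3 - 44/3x_1^3 - 32x_1^2x_2 + 32/3x_1x_2^2 + 3x_1^2 - 2x_2^2
  leading term x_1^2x_2^2: subtract (-5644/165x_1x_2^2)·f_2 from 1411/33x_1^2x_2^2 - 256/33x_1x_2^3 - 44/3x_1^3 - 32x_1^2x_2 + 32/3x_1x_2^2 + 3x_1^2 - 2x_2^2 → 1796/11x_1x_2^3 - 44/3x_1^3 - 32x_1^2x_2 - 3881/33x_1x_2^2 + 3x_1^2 - 2x_2^2
  leading term x_1x_2^3: subtract (7184/33x_1)·f_1 from 1796/11x_1x_2^3 - 44/3x_1^3 - 32x_1^2x_2 - 3881/33x_1x_2^2 + 3x_1^2 - 2x_2^2 → -44/3x_1^3 - 58528/33x_1^2x_2 - 3881/33x_1x_2^2 + 7193/3x_1^2 - 2x_2^2 - 5388/11x_1
  leading term x_1^3: subtract (176/15x_1^2)·f_2 from -44/3x_1^3 - 58528/33x_1^2x_2 - 3881/33x_1x_2^2 + 7193/3x_1^2 - 2x_2^2 - 5388/11x_1 → -60464/33x_1^2x_2 - 3881/33x_1x_2^2 + 7325/3x_1^2 - 2x_2^2 - 5388/11x_1
  leading term x_1^2x_2: subtract (241856/165x_1x_2)·f_2 from -60464/33x_1^2x_2 - 3881/33x_1x_2^2 + 7325/3x_1^2 - 2x_2^2 - 5388/11x_1 → -245737/33x_1x_2^2 + 7325/3x_1^2 + 60464/11x_1x_2 - 2x_2^2 - 5388/11x_1
  leading term x_1x_2^2: subtract (982948/165x_2^2)·f_2 from -245737/33x_1x_2^2 + 7325/3x_1^2 + 60464/11x_1x_2 - 2x_2^2 - 5388/11x_1 → -982948/33x_2^3 + 7325/3x_1^2 + 60464/11x_1x_2 + 245715/11x_2^2 - 5388/11x_1
  leading term x_2^3: subtract (-3931792/99)·f_1 from -982948/33x_2^3 + 7325/3x_1^2 + 60464/11x_1x_2 + 245715/11x_2^2 - 5388/11x_1 → 7325/3x_1^2 + 31998512/99x_1x_2 + 245715/11x_2^2 - 43298204/99x_1 + 982948/11
  leading term x_1^2: subtract (-5860/3x_1)·f_2 from 7325/3x_1^2 + 31998512/99x_1x_2 + 245715/11x_2^2 - 43298204/99x_1 + 982948/11 → 32965412/99x_1x_2 + 245715/11x_2^2 - 44023379/99x_1 + 982948/11
  leading term x_1x_2: subtract (-131861648/495x_2)·f_2 from 32965412/99x_1x_2 + 245715/11x_2^2 - 44023379/99x_1 + 982948/11 → 134073083/99x_2^2 - 44023379/99x_1 - 32965412/33x_2 + 982948/11
  leading term x_2^2: no divisor's leading term divides it; move 134073083/99x_2^2 to the remainder.
  leading term x_1: subtract (176093516/495)·f_2 from -44023379/99x_1 - 32965412/33x_2 + 982948/11 → -274989752/99x_2 + 46972223/33
  leading term x_2: no divisor's leading term divides it; move -274989752/99x_2 to the remainder.
  leading term 1: no divisor's leading term divides it; move 46972223/33 to the remainder.
  remainder 134073083/99x_2^2 - 274989752/99x_2 + 46972223/33 ≠ 0; add h_4 = 134073083/99x_2^2 - 274989752/99x_2 + 46972223/33 to the basis.

S(f_2,f_3): lcm = x_1^2x_2. S = -4x_1x_2^2 + 8/11x_2^3 + 1/11x_1^2 + 3x_1x_2 + 2/11.
  leading term x_1x_2^2: subtract (16/5x_2^2)·f_2 from -4x_1x_2^2 + 8/11x_2^3 + 1/11x_1^2 + 3x_1x_2 + 2/11 → -168/11x_2^3 + 1/11x_1^2 + 3x_1x_2 + 12x_2^2 + 2/11
  leading term x_2^3: subtract (-224/11)·f_1 from -168/11x_2^3 + 1/11x_1^2 + 3x_1x_2 + 12x_2^2 + 2/11 → 1/11x_1^2 + 1825/11x_1x_2 + 12x_2^2 - 224x_1 + 46
  leading term x_1^2: subtract (-4/55x_1)·f_2 from 1/11x_1^2 + 1825/11x_1x_2 + 12x_2^2 - 224x_1 + 46 → 1829/11x_1x_2 + 12x_2^2 - 2467/11x_1 + 46
  leading term x_1x_2: subtract (-7316/55x_2)·f_2 from 1829/11x_1x_2 + 12x_2^2 - 2467/11x_1 + 46 → 7448/11x_2^2 - 2467/11x_1 - 5487/11x_2 + 46
  leading term x_2^2: subtract (67032/134073083)·h_4 from 7448/11x_2^2 - 2467/11x_1 - 5487/11x_2 + 46 → -2467/11x_1 + 1312464666475/1474803913x_2 - 981706370714/1474803913
  leading term x_1: subtract (9868/55)·f_2 from -2467/11x_1 + 1312464666475/1474803913x_2 - 981706370714/1474803913 → -10568516569/1474803913x_2 + 10568516569/1474803913
  leading term x_2: no divisor's leading term divides it; move -10568516569/1474803913x_2 to the remainder.
  leading term 1: no divisor's leading term divides it; move 10568516569/1474803913 to the remainder.
  remainder -10568516569/1474803913x_2 + 10568516569/1474803913 ≠ 0; add h_5 = -10568516569/1474803913x_2 + 10568516569/1474803913 to the basis.

The other S-polynomials (S(f_1,f_2), S(f_1,h_4), S(f_2,h_4), S(f_3,h_4), S(f_1,h_5), S(f_2,h_5), S(f_3,h_5), S(h_4,h_5)) all reduce to 0 modulo the current basis, so we have a Gröbner basis.
Inter-reduce: drop elements whose leading term is divisible by another's, tail-reduce, and make monic.
Reduced Gröbner basis: {x_1 - 1, x_2 - 1}.
Label its elements g_1 = x_1 - 1, g_2 = x_2 - 1.

Reduce p = -8x_1x_2 + 8 modulo G:
  leading term x_1x_2: subtract (-8x_2)·g_1 from -8x_1x_2 + 8 → -8x_2 + 8
  leading term x_2: subtract (-8)·g_2 from -8x_2 + 8 → 0
  normal form = 0.
Since the normal form is 0, p ∈ I.

The remainder on division by a Gröbner basis is unique — it is the normal form.

-8x_1x_2 + 8 lies in I (it reduces to 0).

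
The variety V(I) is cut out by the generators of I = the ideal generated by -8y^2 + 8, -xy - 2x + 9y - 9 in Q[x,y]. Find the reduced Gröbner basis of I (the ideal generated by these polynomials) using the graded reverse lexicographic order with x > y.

Buchberger's algorithm terminates because the ascending chain of leading-term ideals stabilizes.

f_1 = -8y^2 + 8, LT = y^2.
f_2 = -xy - 2x + 9y - 9, LT = xy.

S(f_1,f_2): lcm = xy^2. S = -2xy + 9y^2 - x - 9y.
  leading term xy: subtract (2)·f_2 from -2xy + 9y^2 - x - 9y → 9y^2 + 3x - 27y + 18
  leading term y^2: subtract (-9/8)·f_1 from 9y^2 + 3x - 27y + 18 → 3x - 27y + 27
  leading term x: no divisor's leading term divides it; move 3x to the remainder.
  leading term y: no divisor's leading term divides it; move -27y to the remainder.
  leading term 1: no divisor's leading term divides it; move 27 to the remainder.
  remainder 3x - 27y + 27 ≠ 0; add g_3 = 3x - 27y + 27 to the basis.

The other S-polynomials (S(f_1,g_3), S(f_2,g_3)) all reduce to 0 modulo the current basis, so we have a Gröbner basis.
Inter-reduce: drop elements whose leading term is divisible by another's, tail-reduce, and make monic.

G = {y^2 - 1, x - 9y + 9}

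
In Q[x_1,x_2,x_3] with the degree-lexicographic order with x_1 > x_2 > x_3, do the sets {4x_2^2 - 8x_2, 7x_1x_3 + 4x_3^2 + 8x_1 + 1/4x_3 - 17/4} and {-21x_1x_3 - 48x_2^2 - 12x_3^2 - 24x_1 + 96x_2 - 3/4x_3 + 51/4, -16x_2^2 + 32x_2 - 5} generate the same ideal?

Two ideals are equal iff their reduced Gröbner bases coincide (the reduced basis is unique for a fixed ordering).
Buchberger on the first generating set:
f_1 = 4x_2^2 - 8x_2, LT = x_2^2.
f_2 = 7x_1x_3 + 4x_3^2 + 8x_1 + 1/4x_3 - 17/4, LT = x_1x_3.

The S-polynomials (S(f_1,f_2)) all reduce to 0 modulo the current basis, so we have a Gröbner basis.
Inter-reduce: drop elements whose leading term is divisible by another's, tail-reduce, and make monic.
Reduced Gröbner basis: {x_1x_3 + 4/7x_3^2 + 8/7x_1 + 1/28x_3 - 17/28, x_2^2 - 2x_2}.

Buchberger on the second generating set:
h_1 = -21x_1x_3 - 48x_2^2 - 12x_3^2 - 24x_1 + 96x_2 - 3/4x_3 + 51/4, LT = x_1x_3.
h_2 = -16x_2^2 + 32x_2 - 5, LT = x_2^2.

The S-polynomials (S(h_1,h_2)) all reduce to 0 modulo the current basis, so we have a Gröbner basis.
Inter-reduce: drop elements whose leading term is divisible by another's, tail-reduce, and make monic.
Reduced Gröbner basis: {x_1x_3 + 4/7x_3^2 + 8/7x_1 + 1/28x_3 - 37/28, x_2^2 - 2x_2 + 5/16}.

The bases are distinct; the ideals are different.

No, the ideals differ.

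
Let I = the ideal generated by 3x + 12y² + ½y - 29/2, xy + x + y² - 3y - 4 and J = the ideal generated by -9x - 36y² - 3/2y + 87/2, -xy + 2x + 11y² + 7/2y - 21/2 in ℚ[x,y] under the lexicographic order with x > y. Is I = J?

Yes, the ideals are equal.

For a fixed monomial order, each ideal has a unique reduced Gröbner basis; comparing bases decides equality.
Buchberger on the first generating set:
f_1 = 3x + 12y² + ½y - 29/2, LT = x.
f_2 = xy + x + y² - 3y - 4, LT = xy.

S(f_1,f_2): lcm = xy. S = -x + 4y³ - ⅚y² - 11/6y + 4.
  leading term x: subtract (-⅓)·f_1 from -x + 4y³ - ⅚y² - 11/6y + 4 → 4y³ + 19/6y² - 5/3y - ⅚
  leading term y³: no divisor's leading term divides it; move 4y³ to the remainder.
  leading term y²: no divisor's leading term divides it; move 19/6y² to the remainder.
  leading term y: no divisor's leading term divides it; move -5/3y to the remainder.
  leading term 1: no divisor's leading term divides it; move -⅚ to the remainder.
  remainder 4y³ + 19/6y² - 5/3y - ⅚ ≠ 0; add g_3 = 4y³ + 19/6y² - 5/3y - ⅚ to the basis.

The other S-polynomials (S(f_1,g_3), S(f_2,g_3)) all reduce to 0 modulo the current basis, so we have a Gröbner basis.
Inter-reduce: drop elements whose leading term is divisible by another's, tail-reduce, and make monic.
Reduced Gröbner basis: {x + 4y² + ⅙y - 29/6, y³ + 19/24y² - 5/12y - 5/24}.

Buchberger on the second generating set:
h_1 = -9x - 36y² - 3/2y + 87/2, LT = x.
h_2 = -xy + 2x + 11y² + 7/2y - 21/2, LT = xy.

S(h_1,h_2): lcm = xy. S = 2x + 4y³ + 67/6y² - 4/3y - 21/2.
  leading term x: subtract (-2/9)·h_1 from 2x + 4y³ + 67/6y² - 4/3y - 21/2 → 4y³ + 19/6y² - 5/3y - ⅚
  leading term y³: no divisor's leading term divides it; move 4y³ to the remainder.
  leading term y²: no divisor's leading term divides it; move 19/6y² to the remainder.
  leading term y: no divisor's leading term divides it; move -5/3y to the remainder.
  leading term 1: no divisor's leading term divides it; move -⅚ to the remainder.
  remainder 4y³ + 19/6y² - 5/3y - ⅚ ≠ 0; add k_3 = 4y³ + 19/6y² - 5/3y - ⅚ to the basis.

The other S-polynomials (S(h_1,k_3), S(h_2,k_3)) all reduce to 0 modulo the current basis, so we have a Gröbner basis.
Inter-reduce: drop elements whose leading term is divisible by another's, tail-reduce, and make monic.
Reduced Gröbner basis: {x + 4y² + ⅙y - 29/6, y³ + 19/24y² - 5/12y - 5/24}.

These coincide, so the ideals are equal.
The same test decides containment: I ⊆ J iff every generator of I reduces to 0 modulo a Gröbner basis of J.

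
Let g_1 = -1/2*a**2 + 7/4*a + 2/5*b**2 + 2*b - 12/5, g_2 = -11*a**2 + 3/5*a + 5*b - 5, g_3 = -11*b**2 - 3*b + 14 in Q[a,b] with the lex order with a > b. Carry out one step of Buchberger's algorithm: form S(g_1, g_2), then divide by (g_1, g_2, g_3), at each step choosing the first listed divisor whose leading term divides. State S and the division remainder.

lcm(LM(g_1), LM(g_2)) = a**2.
S = (lcm/LT(g_1))·g_1 − (lcm/LT(g_2))·g_2 = -379/110*a - 4/5*b**2 - 39/11*b + 239/55.
Reduce S modulo (g_1, g_2, g_3) in that order:
  leading term a: no divisor's leading term divides it; move -379/110*a to the remainder.
  leading term b**2: subtract (4/55)·g_3 from -4/5*b**2 - 39/11*b + 239/55 → -183/55*b + 183/55
  leading term b: no divisor's leading term divides it; move -183/55*b to the remainder.
  leading term 1: no divisor's leading term divides it; move 183/55 to the remainder.
The remainder -379/110*a - 183/55*b + 183/55 is nonzero, so it would be added as the next basis element.
This is the inner loop of Buchberger's algorithm — each nonzero remainder becomes a new basis element.

S(g_1, g_2) = -379/110*a - 4/5*b**2 - 39/11*b + 239/55; remainder on division = -379/110*a - 183/55*b + 183/55.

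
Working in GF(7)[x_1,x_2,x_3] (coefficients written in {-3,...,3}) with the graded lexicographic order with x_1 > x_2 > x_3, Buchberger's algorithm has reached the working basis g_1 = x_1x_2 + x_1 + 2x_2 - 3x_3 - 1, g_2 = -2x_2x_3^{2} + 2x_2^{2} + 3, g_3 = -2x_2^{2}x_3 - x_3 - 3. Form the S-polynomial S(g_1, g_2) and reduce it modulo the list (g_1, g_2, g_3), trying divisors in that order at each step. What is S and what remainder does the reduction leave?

lcm(LM(g_1), LM(g_2)) = x_1x_2x_3^{2}.
S = (lcm/LT(g_1))·g_1 − (lcm/LT(g_2))·g_2 = x_1x_2^{2} + x_1x_3^{2} + 2x_2x_3^{2} - 3x_3^{3} - x_3^{2} - 2x_1.
Reduce S modulo (g_1, g_2, g_3) in that order:
  leading term x_1x_2^{2}: subtract (x_2)·g_1 from x_1x_2^{2} + x_1x_3^{2} + 2x_2x_3^{2} - 3x_3^{3} - x_3^{2} - 2x_1 → x_1x_3^{2} + 2x_2x_3^{2} - 3x_3^{3} - x_1x_2 - 2x_2^{2} + 3x_2x_3 - x_3^{2} - 2x_1 + x_2
  leading term x_1x_3^{2}: no divisor's leading term divides it; move x_1x_3^{2} to the remainder.
  leading term x_2x_3^{2}: subtract (-1)·g_2 from 2x_2x_3^{2} - 3x_3^{3} - x_1x_2 - 2x_2^{2} + 3x_2x_3 - x_3^{2} - 2x_1 + x_2 → -3x_3^{3} - x_1x_2 + 3x_2x_3 - x_3^{2} - 2x_1 + x_2 + 3
  leading term x_3^{3}: no divisor's leading term divides it; move -3x_3^{3} to the remainder.
  leading term x_1x_2: subtract (-1)·g_1 from -x_1x_2 + 3x_2x_3 - x_3^{2} - 2x_1 + x_2 + 3 → 3x_2x_3 - x_3^{2} - x_1 + 3x_2 - 3x_3 + 2
  leading term x_2x_3: no divisor's leading term divides it; move 3x_2x_3 to the remainder.
  leading term x_3^{2}: no divisor's leading term divides it; move -x_3^{2} to the remainder.
  leading term x_1: no divisor's leading term divides it; move -x_1 to the remainder.
  leading term x_2: no divisor's leading term divides it; move 3x_2 to the remainder.
  leading term x_3: no divisor's leading term divides it; move -3x_3 to the remainder.
  leading term 1: no divisor's leading term divides it; move 2 to the remainder.
The remainder x_1x_3^{2} - 3x_3^{3} + 3x_2x_3 - x_3^{2} - x_1 + 3x_2 - 3x_3 + 2 is nonzero, so it would be added as the next basis element.

S(g_1, g_2) = x_1x_2^{2} + x_1x_3^{2} + 2x_2x_3^{2} - 3x_3^{3} - x_3^{2} - 2x_1; remainder on division = x_1x_3^{2} - 3x_3^{3} + 3x_2x_3 - x_3^{2} - x_1 + 3x_2 - 3x_3 + 2.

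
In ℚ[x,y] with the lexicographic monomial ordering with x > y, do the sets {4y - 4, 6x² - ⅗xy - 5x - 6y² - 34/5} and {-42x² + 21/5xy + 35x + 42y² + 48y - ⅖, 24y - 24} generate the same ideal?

Equality of ideals is decidable: compute both reduced Gröbner bases (unique for the ordering) and check whether they agree.
Buchberger on the first generating set:
f_1 = 4y - 4, LT = y.
f_2 = 6x² - ⅗xy - 5x - 6y² - 34/5, LT = x².

The S-polynomials (S(f_1,f_2)) all reduce to 0 modulo the current basis, so we have a Gröbner basis.
Inter-reduce: drop elements whose leading term is divisible by another's, tail-reduce, and make monic.
Reduced Gröbner basis: {x² - 14/15x - 32/15, y - 1}.

Buchberger on the second generating set:
h_1 = -42x² + 21/5xy + 35x + 42y² + 48y - ⅖, LT = x².
h_2 = 24y - 24, LT = y.

The S-polynomials (S(h_1,h_2)) all reduce to 0 modulo the current basis, so we have a Gröbner basis.
Inter-reduce: drop elements whose leading term is divisible by another's, tail-reduce, and make monic.
Reduced Gröbner basis: {x² - 14/15x - 32/15, y - 1}.

The two bases agree; hence the ideals are identical.

Yes, the ideals are equal.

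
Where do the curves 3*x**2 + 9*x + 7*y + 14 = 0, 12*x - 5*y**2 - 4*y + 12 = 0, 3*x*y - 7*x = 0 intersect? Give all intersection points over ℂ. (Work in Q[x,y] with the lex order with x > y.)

Compute a lex Gröbner basis by Buchberger's algorithm.
f_1 = 3*x**2 + 9*x + 7*y + 14, LT = x**2.
f_2 = 12*x - 5*y**2 - 4*y + 12, LT = x.
f_3 = 3*x*y - 7*x, LT = x*y.

S(f_1,f_2): lcm = x**2. S = 5/12*x*y**2 + 1/3*x*y + 2*x + 7/3*y + 14/3.
  reduce S modulo (f_1, f_2, f_3):
  remainder 25/144*y**4 + 5/18*y**3 + 19/36*y**2 + 8/3*y + 8/3 ≠ 0; add h_4 = 25/144*y**4 + 5/18*y**3 + 19/36*y**2 + 8/3*y + 8/3 to the basis.

S(f_1,f_3): lcm = x**2*y. S = 7/3*x**2 + 3*x*y + 7/3*y**2 + 14/3*y.
  reduce S modulo (f_1, f_2, f_3, h_4):
  remainder 5/4*y**3 + 5/12*y**2 - 55/9*y - 35/9 ≠ 0; add h_5 = 5/4*y**3 + 5/12*y**2 - 55/9*y - 35/9 to the basis.

S(f_2,f_3): lcm = x*y. S = 7/3*x - 5/12*y**3 - 1/3*y**2 + y.
  reduce S modulo (f_1, f_2, f_3, h_4, h_5):
  remainder 7/9*y**2 - 7/27*y - 98/27 ≠ 0; add h_6 = 7/9*y**2 - 7/27*y - 98/27 to the basis.

S(f_3,h_4): lcm = x*y**4. S = -59/15*x*y**3 - 76/25*x*y**2 - 384/25*x*y - 384/25*x.
  reduce S modulo (f_1, f_2, f_3, h_4, h_5, h_6):
  remainder 476762/10125*y + 953524/10125 ≠ 0; add h_7 = 476762/10125*y + 953524/10125 to the basis.

The other S-polynomials (S(f_1,h_4), S(f_2,h_4), S(f_1,h_5), S(f_2,h_5), S(f_3,h_5), S(h_4,h_5), S(f_1,h_6), S(f_2,h_6), S(f_3,h_6), S(h_4,h_6), S(h_5,h_6), S(f_1,h_7), S(f_2,h_7), S(f_3,h_7), S(h_4,h_7), S(h_5,h_7), S(h_6,h_7)) all reduce to 0 modulo the current basis, so we have a Gröbner basis.
Inter-reduce: drop elements whose leading term is divisible by another's, tail-reduce, and make monic.
Reduced Gröbner basis: {x, y + 2}.

Since the basis is lex-ordered, y + 2 is univariate in y. Its roots are {-2}. Back-substituting each root into the other basis elements fixes the other coordinates.
  y = -2: the earlier basis element becomes x = 0, giving x = 0 — point (0, -2).

{(0, -2)}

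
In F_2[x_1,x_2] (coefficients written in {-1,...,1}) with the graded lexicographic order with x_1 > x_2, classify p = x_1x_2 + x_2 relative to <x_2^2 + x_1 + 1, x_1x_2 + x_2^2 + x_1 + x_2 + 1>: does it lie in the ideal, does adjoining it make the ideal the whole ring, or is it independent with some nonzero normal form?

x_1x_2 + x_2 lies in I (it reduces to 0).

First compute the reduced Gröbner basis of I by Buchberger's algorithm.
f_1 = x_2^2 + x_1 + 1, LT = x_2^2.
f_2 = x_1x_2 + x_2^2 + x_1 + x_2 + 1, LT = x_1x_2.

S(f_1,f_2): lcm = x_1x_2^2. S = x_2^3 + x_1^2 + x_1x_2 + x_2^2 + x_1 + x_2.
  leading term x_2^3: subtract (x_2)·f_1 from x_2^3 + x_1^2 + x_1x_2 + x_2^2 + x_1 + x_2 → x_1^2 + x_2^2 + x_1
  leading term x_1^2: no divisor's leading term divides it; move x_1^2 to the remainder.
  leading term x_2^2: subtract (1)·f_1 from x_2^2 + x_1 → 1
  leading term 1: no divisor's leading term divides it; move 1 to the remainder.
  remainder x_1^2 + 1 ≠ 0; add h_3 = x_1^2 + 1 to the basis.

The other S-polynomials (S(f_1,h_3), S(f_2,h_3)) all reduce to 0 modulo the current basis, so we have a Gröbner basis.
Inter-reduce: drop elements whose leading term is divisible by another's, tail-reduce, and make monic.
Reduced Gröbner basis: {x_1^2 + 1, x_1x_2 + x_2, x_2^2 + x_1 + 1}.
Label its elements g_1 = x_1^2 + 1, g_2 = x_1x_2 + x_2, g_3 = x_2^2 + x_1 + 1.

Reduce p = x_1x_2 + x_2 modulo G:
  leading term x_1x_2: subtract (1)·g_2 from x_1x_2 + x_2 → 0
  normal form = 0.
Since the normal form is 0, p ∈ I.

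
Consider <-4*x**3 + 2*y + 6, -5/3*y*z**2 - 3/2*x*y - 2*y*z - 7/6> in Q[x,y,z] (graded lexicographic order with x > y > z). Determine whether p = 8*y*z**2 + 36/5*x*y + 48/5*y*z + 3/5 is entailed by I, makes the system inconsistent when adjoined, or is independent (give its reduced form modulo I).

First compute the reduced Gröbner basis of I by Buchberger's algorithm.
f_1 = -4*x**3 + 2*y + 6, LT = x**3.
f_2 = -5/3*y*z**2 - 3/2*x*y - 2*y*z - 7/6, LT = y*z**2.

The S-polynomials (S(f_1,f_2)) all reduce to 0 modulo the current basis, so we have a Gröbner basis.
Inter-reduce: drop elements whose leading term is divisible by another's, tail-reduce, and make monic.
Reduced Gröbner basis: {x**3 - 1/2*y - 3/2, y*z**2 + 9/10*x*y + 6/5*y*z + 7/10}.
Label its elements g_1 = x**3 - 1/2*y - 3/2, g_2 = y*z**2 + 9/10*x*y + 6/5*y*z + 7/10.

Reduce p = 8*y*z**2 + 36/5*x*y + 48/5*y*z + 3/5 modulo G:
  leading term y*z**2: subtract (8)·g_2 from 8*y*z**2 + 36/5*x*y + 48/5*y*z + 3/5 → -5
  leading term 1: no divisor's leading term divides it; move -5 to the remainder.
  normal form = -5.
The normal form is nonzero, so p ∉ I. Since p minus its normal form lies in I, I + (p) = I + (r) where r = -5; decide whether this ideal is the whole ring.
Here r = -5 is a nonzero constant, hence a unit: 1 ∈ I + (p), the Gröbner basis of I + (p) is {1}, and the enlarged system has no common solution — adjoining p is inconsistent.

The remainder on division by a Gröbner basis is unique — it is the normal form.

Adjoining 8*y*z**2 + 36/5*x*y + 48/5*y*z + 3/5 makes the ideal the whole ring: the system is inconsistent.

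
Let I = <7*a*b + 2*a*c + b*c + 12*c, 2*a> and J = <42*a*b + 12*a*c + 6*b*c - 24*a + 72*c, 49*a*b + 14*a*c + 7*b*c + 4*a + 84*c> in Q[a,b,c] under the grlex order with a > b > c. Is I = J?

Yes, the ideals are equal.

Two ideals are equal iff their reduced Gröbner bases coincide (the reduced basis is unique for a fixed ordering).
Buchberger on the first generating set:
f_1 = 7*a*b + 2*a*c + b*c + 12*c, LT = a*b.
f_2 = 2*a, LT = a.

S(f_1,f_2): lcm = a*b. S = 2/7*a*c + 1/7*b*c + 12/7*c.
  leading term a*c: subtract (1/7*c)·f_2 from 2/7*a*c + 1/7*b*c + 12/7*c → 1/7*b*c + 12/7*c
  leading term b*c: no divisor's leading term divides it; move 1/7*b*c to the remainder.
  leading term c: no divisor's leading term divides it; move 12/7*c to the remainder.
  remainder 1/7*b*c + 12/7*c ≠ 0; add g_3 = 1/7*b*c + 12/7*c to the basis.

The other S-polynomials (S(f_1,g_3), S(f_2,g_3)) all reduce to 0 modulo the current basis, so we have a Gröbner basis.
Inter-reduce: drop elements whose leading term is divisible by another's, tail-reduce, and make monic.
Reduced Gröbner basis: {b*c + 12*c, a}.

Buchberger on the second generating set:
h_1 = 42*a*b + 12*a*c + 6*b*c - 24*a + 72*c, LT = a*b.
h_2 = 49*a*b + 14*a*c + 7*b*c + 4*a + 84*c, LT = a*b.

S(h_1,h_2): lcm = a*b. S = -32/49*a.
  leading term a: no divisor's leading term divides it; move -32/49*a to the remainder.
  remainder -32/49*a ≠ 0; add k_3 = -32/49*a to the basis.

S(h_1,k_3): lcm = a*b. S = 2/7*a*c + 1/7*b*c - 4/7*a + 12/7*c.
  leading term a*c: subtract (-7/16*c)·k_3 from 2/7*a*c + 1/7*b*c - 4/7*a + 12/7*c → 1/7*b*c - 4/7*a + 12/7*c
  leading term b*c: no divisor's leading term divides it; move 1/7*b*c to the remainder.
  leading term a: subtract (7/8)·k_3 from -4/7*a + 12/7*c → 12/7*c
  leading term c: no divisor's leading term divides it; move 12/7*c to the remainder.
  remainder 1/7*b*c + 12/7*c ≠ 0; add k_4 = 1/7*b*c + 12/7*c to the basis.

The other S-polynomials (S(h_2,k_3), S(h_1,k_4), S(h_2,k_4), S(k_3,k_4)) all reduce to 0 modulo the current basis, so we have a Gröbner basis.
Inter-reduce: drop elements whose leading term is divisible by another's, tail-reduce, and make monic.
Reduced Gröbner basis: {b*c + 12*c, a}.

Same reduced basis, so the two generating sets span the same ideal.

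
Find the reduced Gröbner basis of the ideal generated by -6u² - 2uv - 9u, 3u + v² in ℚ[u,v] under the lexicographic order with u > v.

G = {u + ⅓v², v⁴ - v³ - 9/2v²}

The reduced Gröbner basis is the canonical form of the ideal for this ordering.

f_1 = -6u² - 2uv - 9u, LT = u².
f_2 = 3u + v², LT = u.

S(f_1,f_2): lcm = u². S = -⅓uv² + ⅓uv + 3/2u.
  leading term uv²: subtract (-1/9v²)·f_2 from -⅓uv² + ⅓uv + 3/2u → ⅓uv + 3/2u + 1/9v⁴
  leading term uv: subtract (1/9v)·f_2 from ⅓uv + 3/2u + 1/9v⁴ → 3/2u + 1/9v⁴ - 1/9v³
  leading term u: subtract (½)·f_2 from 3/2u + 1/9v⁴ - 1/9v³ → 1/9v⁴ - 1/9v³ - ½v²
  leading term v⁴: no divisor's leading term divides it; move 1/9v⁴ to the remainder.
  leading term v³: no divisor's leading term divides it; move -1/9v³ to the remainder.
  leading term v²: no divisor's leading term divides it; move -½v² to the remainder.
  remainder 1/9v⁴ - 1/9v³ - ½v² ≠ 0; add g_3 = 1/9v⁴ - 1/9v³ - ½v² to the basis.

The other S-polynomials (S(f_1,g_3), S(f_2,g_3)) all reduce to 0 modulo the current basis, so we have a Gröbner basis.
Inter-reduce: drop elements whose leading term is divisible by another's, tail-reduce, and make monic.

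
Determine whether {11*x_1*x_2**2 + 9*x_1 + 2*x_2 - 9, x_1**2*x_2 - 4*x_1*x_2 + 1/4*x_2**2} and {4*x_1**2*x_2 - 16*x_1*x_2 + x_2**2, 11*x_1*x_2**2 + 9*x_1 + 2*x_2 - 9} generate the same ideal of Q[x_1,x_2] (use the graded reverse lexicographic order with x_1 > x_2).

Equality of ideals is decidable: compute both reduced Gröbner bases (unique for the ordering) and check whether they agree.
Buchberger on the first generating set:
f_1 = 11*x_1*x_2**2 + 9*x_1 + 2*x_2 - 9, LT = x_1*x_2**2.
f_2 = x_1**2*x_2 - 4*x_1*x_2 + 1/4*x_2**2, LT = x_1**2*x_2.

S(f_1,f_2): lcm = x_1**2*x_2**2. S = 4*x_1*x_2**2 - 1/4*x_2**3 + 9/11*x_1**2 + 2/11*x_1*x_2 - 9/11*x_1.
  leading term x_1*x_2**2: subtract (4/11)·f_1 from 4*x_1*x_2**2 - 1/4*x_2**3 + 9/11*x_1**2 + 2/11*x_1*x_2 - 9/11*x_1 → -1/4*x_2**3 + 9/11*x_1**2 + 2/11*x_1*x_2 - 45/11*x_1 - 8/11*x_2 + 36/11
  leading term x_2**3: no divisor's leading term divides it; move -1/4*x_2**3 to the remainder.
  leading term x_1**2: no divisor's leading term divides it; move 9/11*x_1**2 to the remainder.
  leading term x_1*x_2: no divisor's leading term divides it; move 2/11*x_1*x_2 to the remainder.
  leading term x_1: no divisor's leading term divides it; move -45/11*x_1 to the remainder.
  leading term x_2: no divisor's leading term divides it; move -8/11*x_2 to the remainder.
  leading term 1: no divisor's leading term divides it; move 36/11 to the remainder.
  remainder -1/4*x_2**3 + 9/11*x_1**2 + 2/11*x_1*x_2 - 45/11*x_1 - 8/11*x_2 + 36/11 ≠ 0; add g_3 = -1/4*x_2**3 + 9/11*x_1**2 + 2/11*x_1*x_2 - 45/11*x_1 - 8/11*x_2 + 36/11 to the basis.

S(f_1,g_3): lcm = x_1*x_2**3. S = 36/11*x_1**3 + 8/11*x_1**2*x_2 - 180/11*x_1**2 - 23/11*x_1*x_2 + 2/11*x_2**2 + 144/11*x_1 - 9/11*x_2.
  leading term x_1**3: no divisor's leading term divides it; move 36/11*x_1**3 to the remainder.
  leading term x_1**2*x_2: subtract (8/11)·f_2 from 8/11*x_1**2*x_2 - 180/11*x_1**2 - 23/11*x_1*x_2 + 2/11*x_2**2 + 144/11*x_1 - 9/11*x_2 → -180/11*x_1**2 + 9/11*x_1*x_2 + 144/11*x_1 - 9/11*x_2
  leading term x_1**2: no divisor's leading term divides it; move -180/11*x_1**2 to the remainder.
  leading term x_1*x_2: no divisor's leading term divides it; move 9/11*x_1*x_2 to the remainder.
  leading term x_1: no divisor's leading term divides it; move 144/11*x_1 to the remainder.
  leading term x_2: no divisor's leading term divides it; move -9/11*x_2 to the remainder.
  remainder 36/11*x_1**3 - 180/11*x_1**2 + 9/11*x_1*x_2 + 144/11*x_1 - 9/11*x_2 ≠ 0; add g_4 = 36/11*x_1**3 - 180/11*x_1**2 + 9/11*x_1*x_2 + 144/11*x_1 - 9/11*x_2 to the basis.

The other S-polynomials (S(f_2,g_3), S(f_1,g_4), S(f_2,g_4), S(g_3,g_4)) all reduce to 0 modulo the current basis, so we have a Gröbner basis.
Inter-reduce: drop elements whose leading term is divisible by another's, tail-reduce, and make monic.
Reduced Gröbner basis: {x_1**3 - 5*x_1**2 + 1/4*x_1*x_2 + 4*x_1 - 1/4*x_2, x_1**2*x_2 - 4*x_1*x_2 + 1/4*x_2**2, x_1*x_2**2 + 9/11*x_1 + 2/11*x_2 - 9/11, x_2**3 - 36/11*x_1**2 - 8/11*x_1*x_2 + 180/11*x_1 + 32/11*x_2 - 144/11}.

Buchberger on the second generating set:
h_1 = 4*x_1**2*x_2 - 16*x_1*x_2 + x_2**2, LT = x_1**2*x_2.
h_2 = 11*x_1*x_2**2 + 9*x_1 + 2*x_2 - 9, LT = x_1*x_2**2.

S(h_1,h_2): lcm = x_1**2*x_2**2. S = -4*x_1*x_2**2 + 1/4*x_2**3 - 9/11*x_1**2 - 2/11*x_1*x_2 + 9/11*x_1.
  leading term x_1*x_2**2: subtract (-4/11)·h_2 from -4*x_1*x_2**2 + 1/4*x_2**3 - 9/11*x_1**2 - 2/11*x_1*x_2 + 9/11*x_1 → 1/4*x_2**3 - 9/11*x_1**2 - 2/11*x_1*x_2 + 45/11*x_1 + 8/11*x_2 - 36/11
  leading term x_2**3: no divisor's leading term divides it; move 1/4*x_2**3 to the remainder.
  leading term x_1**2: no divisor's leading term divides it; move -9/11*x_1**2 to the remainder.
  leading term x_1*x_2: no divisor's leading term divides it; move -2/11*x_1*x_2 to the remainder.
  leading term x_1: no divisor's leading term divides it; move 45/11*x_1 to the remainder.
  leading term x_2: no divisor's leading term divides it; move 8/11*x_2 to the remainder.
  leading term 1: no divisor's leading term divides it; move -36/11 to the remainder.
  remainder 1/4*x_2**3 - 9/11*x_1**2 - 2/11*x_1*x_2 + 45/11*x_1 + 8/11*x_2 - 36/11 ≠ 0; add k_3 = 1/4*x_2**3 - 9/11*x_1**2 - 2/11*x_1*x_2 + 45/11*x_1 + 8/11*x_2 - 36/11 to the basis.

S(h_1,k_3): lcm = x_1**2*x_2**3. S = 36/11*x_1**4 + 8/11*x_1**3*x_2 - 4*x_1*x_2**3 + 1/4*x_2**4 - 180/11*x_1**3 - 32/11*x_1**2*x_2 + 144/11*x_1**2.
  leading term x_1**4: no divisor's leading term divides it; move 36/11*x_1**4 to the remainder.
  leading term x_1**3*x_2: subtract (2/11*x_1)·h_1 from 8/11*x_1**3*x_2 - 4*x_1*x_2**3 + 1/4*x_2**4 - 180/11*x_1**3 - 32/11*x_1**2*x_2 + 144/11*x_1**2 → -4*x_1*x_2**3 + 1/4*x_2**4 - 180/11*x_1**3 - 2/11*x_1*x_2**2 + 144/11*x_1**2
  leading term x_1*x_2**3: subtract (-4/11*x_2)·h_2 from -4*x_1*x_2**3 + 1/4*x_2**4 - 180/11*x_1**3 - 2/11*x_1*x_2**2 + 144/11*x_1**2 → 1/4*x_2**4 - 180/11*x_1**3 - 2/11*x_1*x_2**2 + 144/11*x_1**2 + 36/11*x_1*x_2 + 8/11*x_2**2 - 36/11*x_2
  leading term x_2**4: subtract (x_2)·k_3 from 1/4*x_2**4 - 180/11*x_1**3 - 2/11*x_1*x_2**2 + 144/11*x_1**2 + 36/11*x_1*x_2 + 8/11*x_2**2 - 36/11*x_2 → -180/11*x_1**3 + 9/11*x_1**2*x_2 + 144/11*x_1**2 - 9/11*x_1*x_2
  leading term x_1**3: no divisor's leading term divides it; move -180/11*x_1**3 to the remainder.
  leading term x_1**2*x_2: subtract (9/44)·h_1 from 9/11*x_1**2*x_2 + 144/11*x_1**2 - 9/11*x_1*x_2 → 144/11*x_1**2 + 27/11*x_1*x_2 - 9/44*x_2**2
  leading term x_1**2: no divisor's leading term divides it; move 144/11*x_1**2 to the remainder.
  leading term x_1*x_2: no divisor's leading term divides it; move 27/11*x_1*x_2 to the remainder.
  leading term x_2**2: no divisor's leading term divides it; move -9/44*x_2**2 to the remainder.
  remainder 36/11*x_1**4 - 180/11*x_1**3 + 144/11*x_1**2 + 27/11*x_1*x_2 - 9/44*x_2**2 ≠ 0; add k_4 = 36/11*x_1**4 - 180/11*x_1**3 + 144/11*x_1**2 + 27/11*x_1*x_2 - 9/44*x_2**2 to the basis.

S(h_2,k_3): lcm = x_1*x_2**3. S = 36/11*x_1**3 + 8/11*x_1**2*x_2 - 180/11*x_1**2 - 23/11*x_1*x_2 + 2/11*x_2**2 + 144/11*x_1 - 9/11*x_2.
  leading term x_1**3: no divisor's leading term divides it; move 36/11*x_1**3 to the remainder.
  leading term x_1**2*x_2: subtract (2/11)·h_1 from 8/11*x_1**2*x_2 - 180/11*x_1**2 - 23/11*x_1*x_2 + 2/11*x_2**2 + 144/11*x_1 - 9/11*x_2 → -180/11*x_1**2 + 9/11*x_1*x_2 + 144/11*x_1 - 9/11*x_2
  leading term x_1**2: no divisor's leading term divides it; move -180/11*x_1**2 to the remainder.
  leading term x_1*x_2: no divisor's leading term divides it; move 9/11*x_1*x_2 to the remainder.
  leading term x_1: no divisor's leading term divides it; move 144/11*x_1 to the remainder.
  leading term x_2: no divisor's leading term divides it; move -9/11*x_2 to the remainder.
  remainder 36/11*x_1**3 - 180/11*x_1**2 + 9/11*x_1*x_2 + 144/11*x_1 - 9/11*x_2 ≠ 0; add k_5 = 36/11*x_1**3 - 180/11*x_1**2 + 9/11*x_1*x_2 + 144/11*x_1 - 9/11*x_2 to the basis.

The other S-polynomials (S(h_1,k_4), S(h_2,k_4), S(k_3,k_4), S(h_1,k_5), S(h_2,k_5), S(k_3,k_5), S(k_4,k_5)) all reduce to 0 modulo the current basis, so we have a Gröbner basis.
Inter-reduce: drop elements whose leading term is divisible by another's, tail-reduce, and make monic.
Reduced Gröbner basis: {x_1**3 - 5*x_1**2 + 1/4*x_1*x_2 + 4*x_1 - 1/4*x_2, x_1**2*x_2 - 4*x_1*x_2 + 1/4*x_2**2, x_1*x_2**2 + 9/11*x_1 + 2/11*x_2 - 9/11, x_2**3 - 36/11*x_1**2 - 8/11*x_1*x_2 + 180/11*x_1 + 32/11*x_2 - 144/11}.

Same reduced basis, so the two generating sets span the same ideal.

Yes, the ideals are equal.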